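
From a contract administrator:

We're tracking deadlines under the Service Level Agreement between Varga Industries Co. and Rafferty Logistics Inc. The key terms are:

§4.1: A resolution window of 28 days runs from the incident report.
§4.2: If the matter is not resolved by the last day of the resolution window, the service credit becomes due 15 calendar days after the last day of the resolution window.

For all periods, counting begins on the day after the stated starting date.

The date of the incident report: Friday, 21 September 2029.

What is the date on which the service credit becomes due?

The last day of the resolution window: 28 calendar days after 21 September 2029 is 19 October 2029.
The date on which the service credit becomes due: 19 October 2029 + 15 days = 3 November 2029.

3 November 2029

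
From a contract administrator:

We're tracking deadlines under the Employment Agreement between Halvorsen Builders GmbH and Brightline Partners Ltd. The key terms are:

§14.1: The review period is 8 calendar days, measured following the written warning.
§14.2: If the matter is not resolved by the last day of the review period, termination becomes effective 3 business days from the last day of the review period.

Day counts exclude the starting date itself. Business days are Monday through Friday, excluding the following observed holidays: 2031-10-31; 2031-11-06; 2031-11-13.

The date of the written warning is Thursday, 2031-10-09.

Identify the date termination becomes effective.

Adding 8 calendar days to 2031-10-09 gives 2031-10-17, which is the last day of the review period.
The date termination becomes effective: counting 3 business days from Friday, 2031-10-17 (Oct 20, Oct 21, Oct 22, skipping weekends) reaches Wednesday, 2031-10-22.

2031-10-22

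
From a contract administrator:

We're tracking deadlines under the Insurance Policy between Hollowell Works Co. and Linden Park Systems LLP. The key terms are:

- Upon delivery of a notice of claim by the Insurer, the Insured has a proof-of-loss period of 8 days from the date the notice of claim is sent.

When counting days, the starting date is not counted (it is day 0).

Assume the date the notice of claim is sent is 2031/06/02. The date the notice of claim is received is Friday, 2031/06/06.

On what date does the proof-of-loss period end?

Adding 8 calendar days to 2031/06/02 gives 2031/06/10, which is the last day of the proof-of-loss period.

2031/06/10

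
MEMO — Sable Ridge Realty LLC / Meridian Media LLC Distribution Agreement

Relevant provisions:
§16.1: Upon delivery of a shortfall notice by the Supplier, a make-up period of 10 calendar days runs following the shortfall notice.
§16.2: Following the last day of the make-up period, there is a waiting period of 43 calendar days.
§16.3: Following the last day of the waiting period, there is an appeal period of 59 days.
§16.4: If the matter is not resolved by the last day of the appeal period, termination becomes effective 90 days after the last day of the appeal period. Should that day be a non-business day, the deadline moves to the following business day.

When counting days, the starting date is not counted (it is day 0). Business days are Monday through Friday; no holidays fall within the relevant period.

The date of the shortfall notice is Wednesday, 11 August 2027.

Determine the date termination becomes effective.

29 February 2028

The last day of the make-up period: 11 August 2027 + 10 days = 21 August 2027.
Adding 43 calendar days to 21 August 2027 gives 3 October 2027, which is the last day of the waiting period.
Adding 59 calendar days to 3 October 2027 gives 1 December 2027, which is the last day of the appeal period.
Adding 90 calendar days to 1 December 2027 gives 29 February 2028, which is the date termination becomes effective. 29 February 2028 is a Tuesday, so no roll-forward applies.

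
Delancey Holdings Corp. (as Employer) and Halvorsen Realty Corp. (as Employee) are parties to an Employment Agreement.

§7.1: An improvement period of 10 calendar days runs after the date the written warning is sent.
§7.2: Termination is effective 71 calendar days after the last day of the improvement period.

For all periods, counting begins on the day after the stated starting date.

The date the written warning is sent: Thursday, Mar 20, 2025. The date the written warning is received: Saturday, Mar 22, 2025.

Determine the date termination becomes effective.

Jun 9, 2025

Adding 10 calendar days to Mar 20, 2025 gives Mar 30, 2025, which is the last day of the improvement period.
The date termination becomes effective: Mar 30, 2025 + 71 days = Jun 9, 2025.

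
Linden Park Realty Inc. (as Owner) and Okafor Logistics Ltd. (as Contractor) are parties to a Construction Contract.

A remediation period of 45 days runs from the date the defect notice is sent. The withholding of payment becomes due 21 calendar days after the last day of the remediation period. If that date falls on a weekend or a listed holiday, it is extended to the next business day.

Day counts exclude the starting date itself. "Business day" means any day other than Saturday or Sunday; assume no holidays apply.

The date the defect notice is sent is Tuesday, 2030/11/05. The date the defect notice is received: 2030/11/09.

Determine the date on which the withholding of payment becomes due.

2031/01/10

The last day of the remediation period: 45 calendar days after 2030/11/05 is 2030/12/20.
Adding 21 calendar days to 2030/12/20 gives 2031/01/10, which is the date on which the withholding of payment becomes due. 2031/01/10 is a Friday, so no roll-forward applies.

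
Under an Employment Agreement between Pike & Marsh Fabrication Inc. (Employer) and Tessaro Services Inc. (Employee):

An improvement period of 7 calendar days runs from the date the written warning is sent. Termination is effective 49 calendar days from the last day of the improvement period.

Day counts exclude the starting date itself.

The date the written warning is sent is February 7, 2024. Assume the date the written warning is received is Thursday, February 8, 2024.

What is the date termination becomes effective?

Adding 7 calendar days to February 7, 2024 gives February 14, 2024, which is the last day of the improvement period.
The date termination becomes effective: February 14, 2024 + 49 days = April 3, 2024.

April 3, 2024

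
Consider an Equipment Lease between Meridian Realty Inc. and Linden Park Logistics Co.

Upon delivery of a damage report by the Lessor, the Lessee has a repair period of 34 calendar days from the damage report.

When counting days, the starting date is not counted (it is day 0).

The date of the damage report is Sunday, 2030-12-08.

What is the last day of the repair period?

The last day of the repair period: 34 calendar days after 2030-12-08 is 2031-01-11.

2031-01-11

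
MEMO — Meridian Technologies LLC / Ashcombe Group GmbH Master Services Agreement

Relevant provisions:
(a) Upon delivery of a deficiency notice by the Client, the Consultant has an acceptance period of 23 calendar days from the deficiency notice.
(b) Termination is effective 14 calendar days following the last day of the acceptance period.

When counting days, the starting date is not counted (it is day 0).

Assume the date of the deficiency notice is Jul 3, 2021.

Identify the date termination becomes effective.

Aug 9, 2021

The last day of the acceptance period: Jul 3, 2021 + 23 days = Jul 26, 2021.
The date termination becomes effective: Jul 26, 2021 + 14 days = Aug 9, 2021.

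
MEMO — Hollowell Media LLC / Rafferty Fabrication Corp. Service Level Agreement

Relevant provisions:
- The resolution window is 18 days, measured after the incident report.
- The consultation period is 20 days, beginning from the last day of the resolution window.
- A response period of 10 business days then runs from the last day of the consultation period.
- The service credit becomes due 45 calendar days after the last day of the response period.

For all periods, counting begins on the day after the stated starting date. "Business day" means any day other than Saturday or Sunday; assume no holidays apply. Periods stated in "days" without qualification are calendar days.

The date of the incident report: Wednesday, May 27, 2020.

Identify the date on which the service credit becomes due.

Aug 31, 2020

Adding 18 calendar days to May 27, 2020 gives Jun 14, 2020, which is the last day of the resolution window.
The last day of the consultation period: 20 calendar days after Jun 14, 2020 is Jul 4, 2020.
The last day of the response period: 10 business days after Saturday, Jul 4, 2020, skipping weekends — Jul 6, Jul 7, Jul 8, Jul 9, Jul 10, Jul 13, Jul 14, Jul 15, Jul 16, Jul 17 — lands on Friday, Jul 17, 2020.
Adding 45 calendar days to Jul 17, 2020 gives Aug 31, 2020, which is the date on which the service credit becomes due.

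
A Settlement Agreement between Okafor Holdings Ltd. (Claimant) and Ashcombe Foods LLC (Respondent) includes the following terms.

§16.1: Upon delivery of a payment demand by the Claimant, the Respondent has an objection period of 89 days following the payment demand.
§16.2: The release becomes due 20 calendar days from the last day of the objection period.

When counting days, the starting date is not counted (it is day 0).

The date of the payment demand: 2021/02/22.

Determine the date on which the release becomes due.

The last day of the objection period: 89 calendar days after 2021/02/22 is 2021/05/22.
The date on which the release becomes due: 2021/05/22 + 20 days = 2021/06/11.

2021/06/11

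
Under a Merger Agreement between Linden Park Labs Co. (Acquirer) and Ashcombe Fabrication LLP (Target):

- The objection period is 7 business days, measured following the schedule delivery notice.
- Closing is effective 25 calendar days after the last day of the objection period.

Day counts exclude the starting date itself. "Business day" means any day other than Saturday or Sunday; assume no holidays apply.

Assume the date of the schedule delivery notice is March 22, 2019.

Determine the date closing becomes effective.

The last day of the objection period: counting 7 business days from Friday, March 22, 2019 (Mar 25, Mar 26, Mar 27, Mar 28, Mar 29, Apr 1, Apr 2, skipping weekends) reaches Tuesday, April 2, 2019.
Adding 25 calendar days to April 2, 2019 gives April 27, 2019, which is the date closing becomes effective.

April 27, 2019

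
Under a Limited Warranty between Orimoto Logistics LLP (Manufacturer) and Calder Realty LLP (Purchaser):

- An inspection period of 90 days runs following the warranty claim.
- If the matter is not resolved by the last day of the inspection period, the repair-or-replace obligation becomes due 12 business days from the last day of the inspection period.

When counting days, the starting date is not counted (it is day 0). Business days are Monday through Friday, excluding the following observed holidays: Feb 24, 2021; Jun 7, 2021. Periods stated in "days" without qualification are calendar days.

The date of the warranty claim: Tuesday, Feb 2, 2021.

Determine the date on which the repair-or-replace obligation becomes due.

May 19, 2021

The last day of the inspection period: Feb 2, 2021 + 90 days = May 3, 2021.
From Monday, May 3, 2021, 12 business days (May 4, May 5, May 6, May 7, …, May 17, May 18, May 19, skipping weekends) brings us to Wednesday, May 19, 2021, which is the date on which the repair-or-replace obligation becomes due.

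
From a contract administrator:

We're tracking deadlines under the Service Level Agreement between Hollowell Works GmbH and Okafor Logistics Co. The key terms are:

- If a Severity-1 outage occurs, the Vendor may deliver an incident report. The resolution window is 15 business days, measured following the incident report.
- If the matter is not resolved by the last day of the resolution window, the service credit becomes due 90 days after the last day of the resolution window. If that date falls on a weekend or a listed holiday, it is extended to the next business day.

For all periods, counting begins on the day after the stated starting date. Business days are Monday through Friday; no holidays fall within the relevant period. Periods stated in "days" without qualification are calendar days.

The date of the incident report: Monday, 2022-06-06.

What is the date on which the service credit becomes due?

2022-09-26

From Monday, 2022-06-06, 15 business days (Jun 7, Jun 8, Jun 9, Jun 10, …, Jun 23, Jun 24, Jun 27, skipping weekends) brings us to Monday, 2022-06-27, which is the last day of the resolution window.
Adding 90 calendar days to 2022-06-27 gives 2022-09-25, which is the date on which the service credit becomes due. That falls on a Sunday, so it rolls to the next business day, Monday, 2022-09-26.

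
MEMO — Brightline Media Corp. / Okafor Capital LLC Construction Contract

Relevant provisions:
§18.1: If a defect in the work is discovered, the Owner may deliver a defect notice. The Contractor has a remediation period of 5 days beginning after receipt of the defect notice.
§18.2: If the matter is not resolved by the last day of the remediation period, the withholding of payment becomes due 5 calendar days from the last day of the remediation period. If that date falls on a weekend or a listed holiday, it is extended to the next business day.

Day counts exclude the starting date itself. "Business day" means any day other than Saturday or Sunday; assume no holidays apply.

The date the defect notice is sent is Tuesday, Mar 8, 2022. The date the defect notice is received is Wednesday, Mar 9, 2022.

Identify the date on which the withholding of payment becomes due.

The last day of the remediation period: Mar 9, 2022 + 5 days = Mar 14, 2022.
The date on which the withholding of payment becomes due: 5 calendar days after Mar 14, 2022 is Mar 19, 2022. That falls on a Saturday, so it rolls to the next business day, Monday, Mar 21, 2022.

Mar 21, 2022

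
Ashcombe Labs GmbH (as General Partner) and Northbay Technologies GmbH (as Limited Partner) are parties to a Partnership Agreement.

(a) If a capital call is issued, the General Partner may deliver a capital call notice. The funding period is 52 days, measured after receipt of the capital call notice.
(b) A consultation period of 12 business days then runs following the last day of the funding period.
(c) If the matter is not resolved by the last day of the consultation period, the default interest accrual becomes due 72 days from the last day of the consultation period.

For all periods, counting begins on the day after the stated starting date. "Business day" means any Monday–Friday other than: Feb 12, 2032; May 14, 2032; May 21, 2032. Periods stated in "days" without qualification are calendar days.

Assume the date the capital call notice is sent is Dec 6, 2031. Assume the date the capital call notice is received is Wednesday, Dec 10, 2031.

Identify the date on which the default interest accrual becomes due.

Apr 30, 2032

The last day of the funding period: 52 calendar days after Dec 10, 2031 is Jan 31, 2032.
The last day of the consultation period: counting 12 business days from Saturday, Jan 31, 2032 (Feb 2, Feb 3, Feb 4, Feb 5, …, Feb 16, Feb 17, Feb 18, skipping weekends and the listed holiday on Feb 12) reaches Wednesday, Feb 18, 2032.
Adding 72 calendar days to Feb 18, 2032 gives Apr 30, 2032, which is the date on which the default interest accrual becomes due.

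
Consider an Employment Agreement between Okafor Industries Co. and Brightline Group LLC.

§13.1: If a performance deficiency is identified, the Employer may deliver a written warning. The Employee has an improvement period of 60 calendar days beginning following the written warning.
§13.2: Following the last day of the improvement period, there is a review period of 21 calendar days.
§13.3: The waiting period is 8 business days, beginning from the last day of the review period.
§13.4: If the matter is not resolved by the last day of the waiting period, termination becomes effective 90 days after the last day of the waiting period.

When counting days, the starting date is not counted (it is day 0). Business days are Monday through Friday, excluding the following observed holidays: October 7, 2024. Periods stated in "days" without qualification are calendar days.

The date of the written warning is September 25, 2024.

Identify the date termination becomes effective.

The last day of the improvement period: 60 calendar days after September 25, 2024 is November 24, 2024.
The last day of the review period: November 24, 2024 + 21 days = December 15, 2024.
The last day of the waiting period: 8 business days after Sunday, December 15, 2024, skipping weekends — Dec 16, Dec 17, Dec 18, Dec 19, Dec 20, Dec 23, Dec 24, Dec 25 — lands on Wednesday, December 25, 2024.
The date termination becomes effective: December 25, 2024 + 90 days = March 25, 2025.

March 25, 2025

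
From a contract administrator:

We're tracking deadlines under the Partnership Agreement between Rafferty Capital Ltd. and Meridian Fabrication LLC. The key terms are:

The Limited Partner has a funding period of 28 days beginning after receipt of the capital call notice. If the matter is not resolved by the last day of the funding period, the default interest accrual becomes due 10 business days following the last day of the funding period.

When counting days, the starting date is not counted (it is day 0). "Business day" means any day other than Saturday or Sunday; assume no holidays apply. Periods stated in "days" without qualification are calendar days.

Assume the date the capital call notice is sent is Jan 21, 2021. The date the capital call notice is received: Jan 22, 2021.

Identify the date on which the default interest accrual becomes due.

The last day of the funding period: 28 calendar days after Jan 22, 2021 is Feb 19, 2021.
The date on which the default interest accrual becomes due: 10 business days after Friday, Feb 19, 2021, skipping weekends — Feb 22, Feb 23, Feb 24, Feb 25, Feb 26, Mar 1, Mar 2, Mar 3, Mar 4, Mar 5 — lands on Friday, Mar 5, 2021.

Mar 5, 2021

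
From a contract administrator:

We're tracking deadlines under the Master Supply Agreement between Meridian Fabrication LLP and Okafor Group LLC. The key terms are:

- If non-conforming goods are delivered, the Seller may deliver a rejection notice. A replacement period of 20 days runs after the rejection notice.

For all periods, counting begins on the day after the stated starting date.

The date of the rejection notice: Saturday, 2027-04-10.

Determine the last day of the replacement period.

2027-04-30

The last day of the replacement period: 2027-04-10 + 20 days = 2027-04-30.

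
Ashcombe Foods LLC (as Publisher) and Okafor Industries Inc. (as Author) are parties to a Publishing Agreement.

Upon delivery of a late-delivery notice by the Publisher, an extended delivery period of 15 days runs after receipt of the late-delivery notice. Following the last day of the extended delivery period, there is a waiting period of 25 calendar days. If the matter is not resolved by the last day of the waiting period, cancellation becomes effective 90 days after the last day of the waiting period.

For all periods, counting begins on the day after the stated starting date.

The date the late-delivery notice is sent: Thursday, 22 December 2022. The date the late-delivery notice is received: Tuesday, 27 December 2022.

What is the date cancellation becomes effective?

6 May 2023

Adding 15 calendar days to 27 December 2022 gives 11 January 2023, which is the last day of the extended delivery period.
The last day of the waiting period: 11 January 2023 + 25 days = 5 February 2023.
Adding 90 calendar days to 5 February 2023 gives 6 May 2023, which is the date cancellation becomes effective.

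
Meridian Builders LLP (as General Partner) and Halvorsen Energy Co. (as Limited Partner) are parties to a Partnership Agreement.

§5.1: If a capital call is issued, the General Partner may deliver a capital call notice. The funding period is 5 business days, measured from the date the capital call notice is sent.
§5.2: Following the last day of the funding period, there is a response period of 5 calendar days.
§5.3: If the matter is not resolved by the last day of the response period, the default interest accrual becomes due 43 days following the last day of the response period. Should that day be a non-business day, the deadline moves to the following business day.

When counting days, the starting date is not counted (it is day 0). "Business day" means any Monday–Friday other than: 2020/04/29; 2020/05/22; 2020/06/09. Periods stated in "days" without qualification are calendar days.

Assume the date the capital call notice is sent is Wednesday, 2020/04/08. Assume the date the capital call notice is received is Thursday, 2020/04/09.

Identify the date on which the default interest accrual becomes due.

2020/06/02

The last day of the funding period: 5 business days after Wednesday, 2020/04/08, skipping weekends — Apr 9, Apr 10, Apr 13, Apr 14, Apr 15 — lands on Wednesday, 2020/04/15.
The last day of the response period: 2020/04/15 + 5 days = 2020/04/20.
The date on which the default interest accrual becomes due: 43 calendar days after 2020/04/20 is 2020/06/02. 2020/06/02 is a Tuesday and is not a listed holiday, so no roll-forward applies.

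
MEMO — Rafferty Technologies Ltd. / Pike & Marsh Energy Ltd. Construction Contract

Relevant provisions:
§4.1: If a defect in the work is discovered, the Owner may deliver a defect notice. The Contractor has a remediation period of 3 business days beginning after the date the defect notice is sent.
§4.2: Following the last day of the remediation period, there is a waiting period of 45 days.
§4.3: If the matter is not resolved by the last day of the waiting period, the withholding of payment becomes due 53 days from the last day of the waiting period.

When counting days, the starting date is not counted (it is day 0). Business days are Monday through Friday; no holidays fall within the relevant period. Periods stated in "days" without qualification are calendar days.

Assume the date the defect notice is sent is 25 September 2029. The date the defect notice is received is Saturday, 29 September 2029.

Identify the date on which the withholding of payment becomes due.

4 January 2030

The last day of the remediation period: 3 business days after Tuesday, 25 September 2029, skipping weekends — Sep 26, Sep 27, Sep 28 — lands on Friday, 28 September 2029.
Adding 45 calendar days to 28 September 2029 gives 12 November 2029, which is the last day of the waiting period.
The date on which the withholding of payment becomes due: 12 November 2029 + 53 days = 4 January 2030.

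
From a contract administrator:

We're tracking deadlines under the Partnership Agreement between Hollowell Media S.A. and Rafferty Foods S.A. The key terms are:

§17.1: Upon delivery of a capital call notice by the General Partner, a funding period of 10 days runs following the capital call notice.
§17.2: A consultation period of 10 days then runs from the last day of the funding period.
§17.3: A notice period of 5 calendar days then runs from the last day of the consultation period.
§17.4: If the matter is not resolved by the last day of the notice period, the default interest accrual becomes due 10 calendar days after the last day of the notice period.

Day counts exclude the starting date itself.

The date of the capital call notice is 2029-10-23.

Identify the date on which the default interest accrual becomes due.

2029-11-27

The last day of the funding period: 10 calendar days after 2029-10-23 is 2029-11-02.
Adding 10 calendar days to 2029-11-02 gives 2029-11-12, which is the last day of the consultation period.
The last day of the notice period: 5 calendar days after 2029-11-12 is 2029-11-17.
Adding 10 calendar days to 2029-11-17 gives 2029-11-27, which is the date on which the default interest accrual becomes due.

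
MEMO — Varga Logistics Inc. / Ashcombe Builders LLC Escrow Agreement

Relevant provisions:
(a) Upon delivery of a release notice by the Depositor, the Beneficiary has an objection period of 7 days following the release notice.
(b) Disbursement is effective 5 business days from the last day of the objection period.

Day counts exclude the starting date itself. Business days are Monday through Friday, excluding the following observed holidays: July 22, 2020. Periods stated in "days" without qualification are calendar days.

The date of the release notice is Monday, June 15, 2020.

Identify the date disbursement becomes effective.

June 29, 2020

The last day of the objection period: June 15, 2020 + 7 days = June 22, 2020.
The date disbursement becomes effective: 5 business days after Monday, June 22, 2020, skipping weekends — Jun 23, Jun 24, Jun 25, Jun 26, Jun 29 — lands on Monday, June 29, 2020.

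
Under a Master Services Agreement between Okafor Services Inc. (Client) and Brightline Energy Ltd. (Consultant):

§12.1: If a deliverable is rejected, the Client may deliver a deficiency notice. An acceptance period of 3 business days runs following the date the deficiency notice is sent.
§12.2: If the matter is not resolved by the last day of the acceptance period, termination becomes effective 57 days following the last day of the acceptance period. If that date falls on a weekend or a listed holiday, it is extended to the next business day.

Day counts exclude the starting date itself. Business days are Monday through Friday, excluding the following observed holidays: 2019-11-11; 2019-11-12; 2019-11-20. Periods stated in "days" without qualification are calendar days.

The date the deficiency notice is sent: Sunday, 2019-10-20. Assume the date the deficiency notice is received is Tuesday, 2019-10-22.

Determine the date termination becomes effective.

2019-12-19

The last day of the acceptance period: 3 business days after Sunday, 2019-10-20, skipping weekends — Oct 21, Oct 22, Oct 23 — lands on Wednesday, 2019-10-23.
Adding 57 calendar days to 2019-10-23 gives 2019-12-19, which is the date termination becomes effective. 2019-12-19 is a Thursday and is not a listed holiday, so no roll-forward applies.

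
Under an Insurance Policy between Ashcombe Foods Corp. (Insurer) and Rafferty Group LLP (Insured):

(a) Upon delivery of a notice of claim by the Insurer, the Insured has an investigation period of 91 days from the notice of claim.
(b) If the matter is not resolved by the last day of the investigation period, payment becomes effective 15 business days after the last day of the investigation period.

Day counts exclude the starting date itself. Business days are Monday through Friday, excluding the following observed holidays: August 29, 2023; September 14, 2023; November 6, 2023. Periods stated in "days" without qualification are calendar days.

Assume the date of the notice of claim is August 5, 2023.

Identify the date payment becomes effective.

November 27, 2023

Adding 91 calendar days to August 5, 2023 gives November 4, 2023, which is the last day of the investigation period.
The date payment becomes effective: counting 15 business days from Saturday, November 4, 2023 (Nov 7, Nov 8, Nov 9, Nov 10, …, Nov 23, Nov 24, Nov 27, skipping weekends and the listed holiday on Nov 6) reaches Monday, November 27, 2023.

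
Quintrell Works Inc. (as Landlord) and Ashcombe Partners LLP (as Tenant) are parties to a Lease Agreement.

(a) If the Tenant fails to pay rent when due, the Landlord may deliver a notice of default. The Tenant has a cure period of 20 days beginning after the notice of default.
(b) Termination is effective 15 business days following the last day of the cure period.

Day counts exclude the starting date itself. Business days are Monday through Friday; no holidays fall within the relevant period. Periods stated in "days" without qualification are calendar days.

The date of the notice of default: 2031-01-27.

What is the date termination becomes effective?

The last day of the cure period: 20 calendar days after 2031-01-27 is 2031-02-16.
The date termination becomes effective: 15 business days after Sunday, 2031-02-16, skipping weekends — Feb 17, Feb 18, Feb 19, Feb 20, …, Mar 5, Mar 6, Mar 7 — lands on Friday, 2031-03-07.

2031-03-07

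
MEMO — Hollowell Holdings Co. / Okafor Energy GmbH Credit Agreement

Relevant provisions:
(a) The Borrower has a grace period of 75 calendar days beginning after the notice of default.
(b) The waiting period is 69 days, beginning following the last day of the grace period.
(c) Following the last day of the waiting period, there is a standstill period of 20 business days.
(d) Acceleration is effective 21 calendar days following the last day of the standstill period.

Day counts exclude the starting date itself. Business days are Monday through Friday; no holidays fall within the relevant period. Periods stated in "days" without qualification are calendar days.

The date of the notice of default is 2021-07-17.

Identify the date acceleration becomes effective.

2022-01-26

The last day of the grace period: 75 calendar days after 2021-07-17 is 2021-09-30.
Adding 69 calendar days to 2021-09-30 gives 2021-12-08, which is the last day of the waiting period.
The last day of the standstill period: counting 20 business days from Wednesday, 2021-12-08 (Dec 9, Dec 10, Dec 13, Dec 14, …, Jan 3, Jan 4, Jan 5, skipping weekends) reaches Wednesday, 2022-01-05.
Adding 21 calendar days to 2022-01-05 gives 2022-01-26, which is the date acceleration becomes effective.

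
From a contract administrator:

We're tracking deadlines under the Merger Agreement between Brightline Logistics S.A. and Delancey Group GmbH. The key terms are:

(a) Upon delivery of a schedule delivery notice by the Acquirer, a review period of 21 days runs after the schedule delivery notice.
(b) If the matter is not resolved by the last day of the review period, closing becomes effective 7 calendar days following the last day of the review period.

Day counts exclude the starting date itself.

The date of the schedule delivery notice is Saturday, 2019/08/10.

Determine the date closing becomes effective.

The last day of the review period: 21 calendar days after 2019/08/10 is 2019/08/31.
The date closing becomes effective: 2019/08/31 + 7 days = 2019/09/07.

2019/09/07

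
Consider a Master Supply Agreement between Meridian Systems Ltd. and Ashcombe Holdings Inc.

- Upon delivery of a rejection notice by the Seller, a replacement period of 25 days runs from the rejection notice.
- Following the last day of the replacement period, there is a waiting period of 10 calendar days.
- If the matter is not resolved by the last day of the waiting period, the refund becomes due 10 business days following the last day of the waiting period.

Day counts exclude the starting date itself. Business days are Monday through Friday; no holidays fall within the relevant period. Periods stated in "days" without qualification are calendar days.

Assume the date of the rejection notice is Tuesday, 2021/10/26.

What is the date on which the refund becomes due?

The last day of the replacement period: 25 calendar days after 2021/10/26 is 2021/11/20.
The last day of the waiting period: 10 calendar days after 2021/11/20 is 2021/11/30.
From Tuesday, 2021/11/30, 10 business days (Dec 1, Dec 2, Dec 3, Dec 6, Dec 7, Dec 8, Dec 9, Dec 10, Dec 13, Dec 14, skipping weekends) brings us to Tuesday, 2021/12/14, which is the date on which the refund becomes due.

2021/12/14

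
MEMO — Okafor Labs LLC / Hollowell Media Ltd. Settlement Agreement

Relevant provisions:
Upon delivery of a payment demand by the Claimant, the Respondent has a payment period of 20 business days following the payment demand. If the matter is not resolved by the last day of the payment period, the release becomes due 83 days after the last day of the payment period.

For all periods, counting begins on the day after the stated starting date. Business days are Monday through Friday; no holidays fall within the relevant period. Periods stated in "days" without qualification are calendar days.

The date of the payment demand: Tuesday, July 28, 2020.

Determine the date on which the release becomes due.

November 16, 2020

The last day of the payment period: counting 20 business days from Tuesday, July 28, 2020 (Jul 29, Jul 30, Jul 31, Aug 3, …, Aug 21, Aug 24, Aug 25, skipping weekends) reaches Tuesday, August 25, 2020.
The date on which the release becomes due: August 25, 2020 + 83 days = November 16, 2020.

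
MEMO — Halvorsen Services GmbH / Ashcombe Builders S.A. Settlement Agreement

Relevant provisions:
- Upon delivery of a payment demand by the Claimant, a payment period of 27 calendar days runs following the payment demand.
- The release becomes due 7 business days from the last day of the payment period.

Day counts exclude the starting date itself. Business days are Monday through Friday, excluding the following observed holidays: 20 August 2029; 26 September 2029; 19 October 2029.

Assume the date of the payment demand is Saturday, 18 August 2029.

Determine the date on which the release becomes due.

25 September 2029

The last day of the payment period: 27 calendar days after 18 August 2029 is 14 September 2029.
The date on which the release becomes due: 7 business days after Friday, 14 September 2029, skipping weekends — Sep 17, Sep 18, Sep 19, Sep 20, Sep 21, Sep 24, Sep 25 — lands on Tuesday, 25 September 2029.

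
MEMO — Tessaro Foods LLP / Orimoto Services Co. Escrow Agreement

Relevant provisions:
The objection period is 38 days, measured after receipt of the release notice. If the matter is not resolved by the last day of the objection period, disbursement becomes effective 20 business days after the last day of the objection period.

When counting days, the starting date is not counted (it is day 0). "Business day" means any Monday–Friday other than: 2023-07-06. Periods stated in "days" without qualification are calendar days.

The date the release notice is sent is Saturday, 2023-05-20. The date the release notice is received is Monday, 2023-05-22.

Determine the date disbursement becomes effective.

2023-07-28

The last day of the objection period: 2023-05-22 + 38 days = 2023-06-29.
The date disbursement becomes effective: 20 business days after Thursday, 2023-06-29, skipping weekends and the listed holiday on Jul 6 — Jun 30, Jul 3, Jul 4, Jul 5, …, Jul 26, Jul 27, Jul 28 — lands on Friday, 2023-07-28.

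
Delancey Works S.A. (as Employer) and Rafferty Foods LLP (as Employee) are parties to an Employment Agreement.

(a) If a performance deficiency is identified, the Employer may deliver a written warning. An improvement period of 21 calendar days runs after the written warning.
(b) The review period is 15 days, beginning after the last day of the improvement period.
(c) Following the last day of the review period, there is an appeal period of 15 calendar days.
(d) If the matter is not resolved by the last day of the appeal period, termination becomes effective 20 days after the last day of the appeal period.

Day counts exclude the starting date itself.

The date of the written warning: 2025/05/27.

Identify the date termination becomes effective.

2025/08/06

The last day of the improvement period: 21 calendar days after 2025/05/27 is 2025/06/17.
The last day of the review period: 2025/06/17 + 15 days = 2025/07/02.
The last day of the appeal period: 15 calendar days after 2025/07/02 is 2025/07/17.
The date termination becomes effective: 2025/07/17 + 20 days = 2025/08/06.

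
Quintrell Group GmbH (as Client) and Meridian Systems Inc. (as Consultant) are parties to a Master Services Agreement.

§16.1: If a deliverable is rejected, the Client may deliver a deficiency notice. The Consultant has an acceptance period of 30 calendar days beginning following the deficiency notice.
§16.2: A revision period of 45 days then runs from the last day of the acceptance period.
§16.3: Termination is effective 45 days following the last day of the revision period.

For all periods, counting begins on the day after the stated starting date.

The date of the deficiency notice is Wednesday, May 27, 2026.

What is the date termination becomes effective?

Adding 30 calendar days to May 27, 2026 gives June 26, 2026, which is the last day of the acceptance period.
The last day of the revision period: 45 calendar days after June 26, 2026 is August 10, 2026.
Adding 45 calendar days to August 10, 2026 gives September 24, 2026, which is the date termination becomes effective.

September 24, 2026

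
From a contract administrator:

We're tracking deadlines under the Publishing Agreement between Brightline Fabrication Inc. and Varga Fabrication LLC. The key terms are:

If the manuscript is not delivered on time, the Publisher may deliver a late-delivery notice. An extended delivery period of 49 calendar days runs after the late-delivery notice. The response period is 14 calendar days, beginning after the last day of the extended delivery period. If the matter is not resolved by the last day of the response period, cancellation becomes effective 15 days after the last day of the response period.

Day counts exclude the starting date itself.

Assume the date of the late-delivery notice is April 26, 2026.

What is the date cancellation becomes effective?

July 13, 2026

The last day of the extended delivery period: 49 calendar days after April 26, 2026 is June 14, 2026.
The last day of the response period: June 14, 2026 + 14 days = June 28, 2026.
The date cancellation becomes effective: 15 calendar days after June 28, 2026 is July 13, 2026.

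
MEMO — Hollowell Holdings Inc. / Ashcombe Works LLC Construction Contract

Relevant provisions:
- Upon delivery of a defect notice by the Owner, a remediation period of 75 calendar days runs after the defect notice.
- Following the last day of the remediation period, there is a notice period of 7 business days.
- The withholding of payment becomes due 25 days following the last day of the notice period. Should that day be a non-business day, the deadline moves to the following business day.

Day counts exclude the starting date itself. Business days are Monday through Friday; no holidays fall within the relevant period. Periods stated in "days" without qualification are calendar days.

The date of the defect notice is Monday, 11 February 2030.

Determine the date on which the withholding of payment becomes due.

3 June 2030

The last day of the remediation period: 11 February 2030 + 75 days = 27 April 2030.
The last day of the notice period: 7 business days after Saturday, 27 April 2030, skipping weekends — Apr 29, Apr 30, May 1, May 2, May 3, May 6, May 7 — lands on Tuesday, 7 May 2030.
The date on which the withholding of payment becomes due: 7 May 2030 + 25 days = 1 June 2030. That falls on a Saturday, so it rolls to the next business day, Monday, 3 June 2030.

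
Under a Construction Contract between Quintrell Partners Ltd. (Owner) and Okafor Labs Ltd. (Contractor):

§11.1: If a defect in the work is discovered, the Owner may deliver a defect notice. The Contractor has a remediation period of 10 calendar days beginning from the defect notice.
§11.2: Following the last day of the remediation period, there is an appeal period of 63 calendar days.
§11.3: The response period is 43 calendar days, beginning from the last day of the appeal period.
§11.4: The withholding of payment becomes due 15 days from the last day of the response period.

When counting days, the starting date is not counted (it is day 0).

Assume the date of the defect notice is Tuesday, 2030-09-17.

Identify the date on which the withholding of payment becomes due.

The last day of the remediation period: 10 calendar days after 2030-09-17 is 2030-09-27.
The last day of the appeal period: 63 calendar days after 2030-09-27 is 2030-11-29.
The last day of the response period: 2030-11-29 + 43 days = 2031-01-11.
The date on which the withholding of payment becomes due: 2031-01-11 + 15 days = 2031-01-26.

2031-01-26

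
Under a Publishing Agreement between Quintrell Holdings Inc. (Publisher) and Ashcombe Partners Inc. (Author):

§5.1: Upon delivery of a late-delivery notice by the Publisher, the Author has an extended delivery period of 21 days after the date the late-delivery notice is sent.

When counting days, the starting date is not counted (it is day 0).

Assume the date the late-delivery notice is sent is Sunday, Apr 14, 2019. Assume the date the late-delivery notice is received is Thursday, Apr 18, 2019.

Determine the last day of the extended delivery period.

May 5, 2019

Adding 21 calendar days to Apr 14, 2019 gives May 5, 2019, which is the last day of the extended delivery period.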